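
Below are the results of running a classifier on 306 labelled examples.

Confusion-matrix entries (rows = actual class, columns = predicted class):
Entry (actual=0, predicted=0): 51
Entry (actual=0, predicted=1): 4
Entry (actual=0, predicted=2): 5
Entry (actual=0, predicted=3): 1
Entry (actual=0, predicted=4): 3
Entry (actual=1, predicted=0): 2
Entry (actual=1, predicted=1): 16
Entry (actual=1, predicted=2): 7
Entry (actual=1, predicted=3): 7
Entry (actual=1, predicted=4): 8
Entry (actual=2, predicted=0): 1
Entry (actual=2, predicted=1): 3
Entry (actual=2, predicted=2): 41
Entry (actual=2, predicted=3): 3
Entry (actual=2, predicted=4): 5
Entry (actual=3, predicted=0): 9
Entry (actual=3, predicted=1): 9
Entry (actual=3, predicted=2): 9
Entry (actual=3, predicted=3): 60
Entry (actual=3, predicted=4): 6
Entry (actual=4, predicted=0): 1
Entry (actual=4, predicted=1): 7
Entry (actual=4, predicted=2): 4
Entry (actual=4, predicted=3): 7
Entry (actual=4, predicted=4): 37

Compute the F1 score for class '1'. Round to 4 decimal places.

0.4051

Take TP from the diagonal, FP from the rest of the '1' prediction marginal, FN from the rest of the '1' actual marginal.
F1 score = 2·TP/(2·TP+FP+FN).
1: TP=16, FP=4+3+9+7=23, FN=2+7+7+8=24 → 32/79 = 0.40506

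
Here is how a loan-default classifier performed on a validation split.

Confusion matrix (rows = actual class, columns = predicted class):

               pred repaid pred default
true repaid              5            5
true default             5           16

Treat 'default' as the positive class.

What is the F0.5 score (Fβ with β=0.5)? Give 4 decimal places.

0.7619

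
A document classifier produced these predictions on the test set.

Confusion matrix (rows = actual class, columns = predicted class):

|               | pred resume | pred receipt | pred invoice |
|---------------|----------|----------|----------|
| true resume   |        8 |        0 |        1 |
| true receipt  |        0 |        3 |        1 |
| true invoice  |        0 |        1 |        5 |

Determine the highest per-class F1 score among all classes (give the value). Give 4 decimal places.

0.9412

Per-class F1 score (2·TP/(2·TP+FP+FN)):
  resume: TP=8, FP=0+0=0, FN=0+1=1 → 16/17 = 0.94118
  receipt: TP=3, FP=0+1=1, FN=0+1=1 → 6/8 = 0.75000
  invoice: TP=5, FP=1+1=2, FN=0+1=1 → 10/13 = 0.76923
Highest is class 'resume' with F1 score = 0.9412.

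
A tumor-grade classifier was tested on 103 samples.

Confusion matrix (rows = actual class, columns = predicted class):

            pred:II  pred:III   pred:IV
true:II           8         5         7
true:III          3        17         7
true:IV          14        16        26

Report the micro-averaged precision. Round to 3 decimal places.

0.495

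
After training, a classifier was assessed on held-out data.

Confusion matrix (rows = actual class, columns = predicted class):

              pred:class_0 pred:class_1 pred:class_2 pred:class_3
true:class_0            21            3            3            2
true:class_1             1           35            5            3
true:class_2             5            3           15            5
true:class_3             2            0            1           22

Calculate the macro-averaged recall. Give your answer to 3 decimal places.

Per-class recall (TP/(TP+FN)):
  class_0: TP=21, FN=3+3+2=8 → 21/29 = 0.7241
  class_1: TP=35, FN=1+5+3=9 → 35/44 = 0.7955
  class_2: TP=15, FN=5+3+5=13 → 15/28 = 0.5357
  class_3: TP=22, FN=2+0+1=3 → 22/25 = 0.8800
Macro-recall = mean = (0.7241 + 0.7955 + 0.5357 + 0.8800) / 4 = 0.734

0.734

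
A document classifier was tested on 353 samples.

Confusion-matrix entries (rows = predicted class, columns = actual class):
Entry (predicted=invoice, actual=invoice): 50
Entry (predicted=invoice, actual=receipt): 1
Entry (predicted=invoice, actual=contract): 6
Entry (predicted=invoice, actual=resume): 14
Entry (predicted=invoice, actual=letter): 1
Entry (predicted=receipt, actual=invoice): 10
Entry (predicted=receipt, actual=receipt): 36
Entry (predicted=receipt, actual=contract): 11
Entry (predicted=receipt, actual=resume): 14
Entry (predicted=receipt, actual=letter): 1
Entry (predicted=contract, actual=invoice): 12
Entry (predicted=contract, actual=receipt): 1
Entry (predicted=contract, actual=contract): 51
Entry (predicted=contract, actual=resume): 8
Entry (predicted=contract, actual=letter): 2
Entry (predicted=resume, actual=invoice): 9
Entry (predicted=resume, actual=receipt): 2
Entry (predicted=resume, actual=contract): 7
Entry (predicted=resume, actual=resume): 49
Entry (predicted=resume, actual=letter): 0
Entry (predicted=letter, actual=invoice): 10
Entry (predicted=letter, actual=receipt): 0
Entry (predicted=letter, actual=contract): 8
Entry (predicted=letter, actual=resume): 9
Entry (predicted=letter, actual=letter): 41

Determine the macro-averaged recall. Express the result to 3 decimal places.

0.699

Per-class recall (TP/(TP+FN)):
  invoice: TP=50, FN=10+12+9+10=41 → 50/91 = 0.5495
  receipt: TP=36, FN=1+1+2+0=4 → 36/40 = 0.9000
  contract: TP=51, FN=6+11+7+8=32 → 51/83 = 0.6145
  resume: TP=49, FN=14+14+8+9=45 → 49/94 = 0.5213
  letter: TP=41, FN=1+1+2+0=4 → 41/45 = 0.9111
Macro-recall = mean = (0.5495 + 0.9000 + 0.6145 + 0.5213 + 0.9111) / 5 = 0.699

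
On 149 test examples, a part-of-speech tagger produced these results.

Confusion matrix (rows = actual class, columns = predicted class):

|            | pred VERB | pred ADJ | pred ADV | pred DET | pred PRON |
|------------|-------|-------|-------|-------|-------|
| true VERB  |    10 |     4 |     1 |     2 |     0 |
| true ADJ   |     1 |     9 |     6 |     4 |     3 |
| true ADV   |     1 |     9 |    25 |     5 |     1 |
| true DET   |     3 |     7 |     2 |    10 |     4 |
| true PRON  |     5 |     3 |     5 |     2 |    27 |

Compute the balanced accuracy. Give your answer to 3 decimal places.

0.523

Balanced accuracy = mean of per-class recall.
  VERB: recall = 10/17 = 0.5882
  ADJ: recall = 9/23 = 0.3913
  ADV: recall = 25/41 = 0.6098
  DET: recall = 10/26 = 0.3846
  PRON: recall = 27/42 = 0.6429
Mean = (0.5882 + 0.3913 + 0.6098 + 0.3846 + 0.6429) / 5 = 0.523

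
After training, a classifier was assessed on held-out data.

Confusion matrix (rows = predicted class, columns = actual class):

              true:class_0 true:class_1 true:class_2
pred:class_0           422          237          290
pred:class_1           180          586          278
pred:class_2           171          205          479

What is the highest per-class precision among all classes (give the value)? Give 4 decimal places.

Per-class precision (TP/(TP+FP)):
  class_0: TP=422, FP=237+290=527 → 422/949 = 0.44468
  class_1: TP=586, FP=180+278=458 → 586/1044 = 0.56130
  class_2: TP=479, FP=171+205=376 → 479/855 = 0.56023
Highest is class 'class_1' with precision = 0.5613.

0.5613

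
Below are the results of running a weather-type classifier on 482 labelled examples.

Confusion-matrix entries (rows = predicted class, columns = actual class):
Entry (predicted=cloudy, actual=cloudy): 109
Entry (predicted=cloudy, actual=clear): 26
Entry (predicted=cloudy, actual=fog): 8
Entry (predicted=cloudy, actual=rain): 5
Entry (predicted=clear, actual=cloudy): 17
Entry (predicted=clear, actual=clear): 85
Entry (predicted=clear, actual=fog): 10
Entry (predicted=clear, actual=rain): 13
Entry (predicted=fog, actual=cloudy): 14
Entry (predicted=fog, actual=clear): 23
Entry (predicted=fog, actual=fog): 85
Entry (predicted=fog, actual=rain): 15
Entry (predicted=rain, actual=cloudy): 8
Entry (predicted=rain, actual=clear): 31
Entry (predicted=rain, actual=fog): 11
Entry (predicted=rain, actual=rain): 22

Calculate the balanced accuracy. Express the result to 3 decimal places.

Balanced accuracy = mean of per-class recall.
  cloudy: recall = 109/148 = 0.7365
  clear: recall = 85/165 = 0.5152
  fog: recall = 85/114 = 0.7456
  rain: recall = 22/55 = 0.4000
Mean = (0.7365 + 0.5152 + 0.7456 + 0.4000) / 4 = 0.599

0.599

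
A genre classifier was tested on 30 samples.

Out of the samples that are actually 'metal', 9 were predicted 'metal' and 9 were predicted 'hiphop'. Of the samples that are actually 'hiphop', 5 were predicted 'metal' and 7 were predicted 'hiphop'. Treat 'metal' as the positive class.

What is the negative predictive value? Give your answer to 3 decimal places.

NPV = TN/(TN+FN) = 7/(7+9) = 0.438

0.438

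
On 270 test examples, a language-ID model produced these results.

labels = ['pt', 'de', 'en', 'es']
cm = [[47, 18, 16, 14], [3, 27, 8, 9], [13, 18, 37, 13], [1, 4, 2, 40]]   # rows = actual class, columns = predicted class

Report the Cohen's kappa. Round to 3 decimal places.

0.416

Observed agreement pₒ = trace/N = 151/270 = 0.5593
Expected agreement pₑ = Σ (rowᵢ·colᵢ)/N² = (95·64 + 47·67 + 81·63 + 47·76)/270² = 0.2456
κ = (pₒ − pₑ)/(1 − pₑ) = (0.5593 − 0.2456)/(1 − 0.2456) = 0.416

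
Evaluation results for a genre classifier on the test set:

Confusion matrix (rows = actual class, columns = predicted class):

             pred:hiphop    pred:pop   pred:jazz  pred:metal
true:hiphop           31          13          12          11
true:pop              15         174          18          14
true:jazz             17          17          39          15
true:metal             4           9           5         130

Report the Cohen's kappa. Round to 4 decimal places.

0.5892

Observed agreement pₒ = trace/N = 374/524 = 0.71374
Expected agreement pₑ = Σ (rowᵢ·colᵢ)/N² = (67·67 + 221·213 + 88·74 + 148·170)/524² = 0.30314
κ = (pₒ − pₑ)/(1 − pₑ) = (0.71374 − 0.30314)/(1 − 0.30314) = 0.5892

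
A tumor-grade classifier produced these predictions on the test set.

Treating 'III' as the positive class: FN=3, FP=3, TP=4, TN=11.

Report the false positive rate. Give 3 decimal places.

FPR = FP/(FP+TN) = 3/(3+11) = 0.214

0.214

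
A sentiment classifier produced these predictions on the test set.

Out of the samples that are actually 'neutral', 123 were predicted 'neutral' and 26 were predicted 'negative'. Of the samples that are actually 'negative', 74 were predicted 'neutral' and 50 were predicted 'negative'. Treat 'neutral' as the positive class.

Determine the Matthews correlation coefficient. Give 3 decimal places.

0.254

MCC = (TP·TN − FP·FN) / √((TP+FP)(TP+FN)(TN+FP)(TN+FN))
Numerator = 123·50 − 74·26 = 4226
Denominator = √(197·149·124·76) = √276622672 = 16631.9774
MCC = 4226 / 16631.9774 = 0.254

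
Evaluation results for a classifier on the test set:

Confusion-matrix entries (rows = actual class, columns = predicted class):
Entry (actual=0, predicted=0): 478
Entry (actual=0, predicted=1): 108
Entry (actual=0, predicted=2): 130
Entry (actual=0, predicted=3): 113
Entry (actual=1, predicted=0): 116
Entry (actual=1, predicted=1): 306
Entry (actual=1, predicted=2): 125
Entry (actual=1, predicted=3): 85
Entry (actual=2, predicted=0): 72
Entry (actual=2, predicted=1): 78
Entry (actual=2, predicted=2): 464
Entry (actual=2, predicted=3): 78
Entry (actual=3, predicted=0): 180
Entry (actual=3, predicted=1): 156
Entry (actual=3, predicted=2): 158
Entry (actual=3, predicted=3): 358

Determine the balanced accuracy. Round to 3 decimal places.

0.538

Balanced accuracy = mean of per-class recall.
  0: recall = 478/829 = 0.5766
  1: recall = 306/632 = 0.4842
  2: recall = 464/692 = 0.6705
  3: recall = 358/852 = 0.4202
Mean = (0.5766 + 0.4842 + 0.6705 + 0.4202) / 4 = 0.538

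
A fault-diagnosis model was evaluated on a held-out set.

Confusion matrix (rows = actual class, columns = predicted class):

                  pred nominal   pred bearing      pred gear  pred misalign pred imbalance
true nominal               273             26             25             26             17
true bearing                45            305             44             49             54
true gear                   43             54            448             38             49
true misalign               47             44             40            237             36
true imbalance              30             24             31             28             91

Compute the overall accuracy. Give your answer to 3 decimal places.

0.644

Accuracy = trace / total = (273+305+448+237+91=1354) / 2104 = 1354/2104 = 0.644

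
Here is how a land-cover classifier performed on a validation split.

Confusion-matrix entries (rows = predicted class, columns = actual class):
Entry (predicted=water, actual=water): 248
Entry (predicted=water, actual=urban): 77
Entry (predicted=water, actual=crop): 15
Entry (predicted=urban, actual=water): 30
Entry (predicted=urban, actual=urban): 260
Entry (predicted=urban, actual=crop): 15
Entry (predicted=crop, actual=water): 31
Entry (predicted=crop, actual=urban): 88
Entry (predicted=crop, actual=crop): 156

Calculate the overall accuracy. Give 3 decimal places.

Accuracy = trace / total = (248+260+156=664) / 920 = 664/920 = 0.722

0.722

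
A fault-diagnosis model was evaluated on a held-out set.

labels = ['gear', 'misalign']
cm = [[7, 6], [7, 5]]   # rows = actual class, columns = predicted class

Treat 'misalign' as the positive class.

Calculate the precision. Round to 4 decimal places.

Precision = TP/(TP+FP) = 5/(5+6) = 5/11 = 0.4545

0.4545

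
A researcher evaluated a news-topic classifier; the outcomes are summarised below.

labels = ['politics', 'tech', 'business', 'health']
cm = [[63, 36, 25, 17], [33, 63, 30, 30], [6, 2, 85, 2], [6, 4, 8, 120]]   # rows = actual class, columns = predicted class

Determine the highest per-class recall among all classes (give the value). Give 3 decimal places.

0.895

Per-class recall (TP/(TP+FN)):
  politics: TP=63, FN=36+25+17=78 → 63/141 = 0.4468
  tech: TP=63, FN=33+30+30=93 → 63/156 = 0.4038
  business: TP=85, FN=6+2+2=10 → 85/95 = 0.8947
  health: TP=120, FN=6+4+8=18 → 120/138 = 0.8696
Highest is class 'business' with recall = 0.895.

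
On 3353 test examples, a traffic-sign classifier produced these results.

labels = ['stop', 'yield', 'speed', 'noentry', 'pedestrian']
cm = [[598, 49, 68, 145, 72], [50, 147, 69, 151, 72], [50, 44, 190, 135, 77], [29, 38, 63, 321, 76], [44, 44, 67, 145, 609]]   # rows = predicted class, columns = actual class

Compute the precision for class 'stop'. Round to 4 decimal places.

0.6416

One-vs-rest for 'stop': TP = diagonal; FP = other classes predicted 'stop'; FN = 'stop' predicted as other.
precision = TP/(TP+FP).
stop: TP=598, FP=49+68+145+72=334 → 598/932 = 0.64163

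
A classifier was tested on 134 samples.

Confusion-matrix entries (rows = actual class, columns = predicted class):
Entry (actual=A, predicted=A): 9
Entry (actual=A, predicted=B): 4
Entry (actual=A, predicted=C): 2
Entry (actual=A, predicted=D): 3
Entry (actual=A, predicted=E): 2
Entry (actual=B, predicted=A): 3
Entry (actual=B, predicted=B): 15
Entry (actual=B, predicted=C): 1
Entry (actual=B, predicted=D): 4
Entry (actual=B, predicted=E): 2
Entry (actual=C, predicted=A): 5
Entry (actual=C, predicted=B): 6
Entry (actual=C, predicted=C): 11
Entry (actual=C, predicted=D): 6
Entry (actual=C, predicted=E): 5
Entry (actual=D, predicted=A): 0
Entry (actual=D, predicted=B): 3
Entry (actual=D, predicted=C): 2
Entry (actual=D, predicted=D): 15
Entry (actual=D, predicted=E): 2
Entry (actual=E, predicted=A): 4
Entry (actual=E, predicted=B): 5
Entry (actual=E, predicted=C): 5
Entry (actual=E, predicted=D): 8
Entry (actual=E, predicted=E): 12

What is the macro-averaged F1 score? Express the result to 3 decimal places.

Per-class F1 score (2·TP/(2·TP+FP+FN)):
  A: TP=9, FP=3+5+0+4=12, FN=4+2+3+2=11 → 18/41 = 0.4390
  B: TP=15, FP=4+6+3+5=18, FN=3+1+4+2=10 → 30/58 = 0.5172
  C: TP=11, FP=2+1+2+5=10, FN=5+6+6+5=22 → 22/54 = 0.4074
  D: TP=15, FP=3+4+6+8=21, FN=0+3+2+2=7 → 30/58 = 0.5172
  E: TP=12, FP=2+2+5+2=11, FN=4+5+5+8=22 → 24/57 = 0.4211
Macro-F1 score = mean = (0.4390 + 0.5172 + 0.4074 + 0.5172 + 0.4211) / 5 = 0.460

0.460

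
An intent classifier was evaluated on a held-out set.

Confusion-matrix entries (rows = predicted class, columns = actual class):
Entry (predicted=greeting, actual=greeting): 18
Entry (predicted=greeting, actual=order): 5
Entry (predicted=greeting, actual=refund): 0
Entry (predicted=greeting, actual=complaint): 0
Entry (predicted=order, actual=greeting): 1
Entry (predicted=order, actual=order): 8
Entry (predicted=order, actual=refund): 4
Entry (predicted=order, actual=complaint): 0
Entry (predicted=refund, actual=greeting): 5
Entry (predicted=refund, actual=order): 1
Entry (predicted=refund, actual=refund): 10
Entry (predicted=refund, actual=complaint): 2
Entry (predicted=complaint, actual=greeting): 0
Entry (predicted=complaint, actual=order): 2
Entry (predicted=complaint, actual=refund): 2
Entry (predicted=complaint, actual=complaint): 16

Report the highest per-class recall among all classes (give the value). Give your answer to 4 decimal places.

Per-class recall (TP/(TP+FN)):
  greeting: TP=18, FN=1+5+0=6 → 18/24 = 0.75000
  order: TP=8, FN=5+1+2=8 → 8/16 = 0.50000
  refund: TP=10, FN=0+4+2=6 → 10/16 = 0.62500
  complaint: TP=16, FN=0+0+2=2 → 16/18 = 0.88889
Highest is class 'complaint' with recall = 0.8889.

0.8889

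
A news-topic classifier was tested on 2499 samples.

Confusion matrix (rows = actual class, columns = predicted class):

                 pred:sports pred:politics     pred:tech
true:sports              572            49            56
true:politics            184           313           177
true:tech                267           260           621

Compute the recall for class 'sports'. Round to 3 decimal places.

0.845

One-vs-rest for 'sports': TP = diagonal; FP = other classes predicted 'sports'; FN = 'sports' predicted as other.
recall = TP/(TP+FN).
sports: TP=572, FN=49+56=105 → 572/677 = 0.8449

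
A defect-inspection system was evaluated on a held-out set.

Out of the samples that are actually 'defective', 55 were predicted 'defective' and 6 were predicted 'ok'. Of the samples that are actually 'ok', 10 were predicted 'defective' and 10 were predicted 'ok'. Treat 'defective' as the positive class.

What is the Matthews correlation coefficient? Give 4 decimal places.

0.4350

MCC = (TP·TN − FP·FN) / √((TP+FP)(TP+FN)(TN+FP)(TN+FN))
Numerator = 55·10 − 10·6 = 490
Denominator = √(65·61·20·16) = √1268800 = 1126.4102
MCC = 490 / 1126.4102 = 0.4350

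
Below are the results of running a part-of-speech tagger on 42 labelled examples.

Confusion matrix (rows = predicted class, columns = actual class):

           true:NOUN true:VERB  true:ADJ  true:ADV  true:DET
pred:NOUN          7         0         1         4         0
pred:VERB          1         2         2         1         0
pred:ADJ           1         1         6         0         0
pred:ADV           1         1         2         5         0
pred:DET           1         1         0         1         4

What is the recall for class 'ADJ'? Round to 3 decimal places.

0.545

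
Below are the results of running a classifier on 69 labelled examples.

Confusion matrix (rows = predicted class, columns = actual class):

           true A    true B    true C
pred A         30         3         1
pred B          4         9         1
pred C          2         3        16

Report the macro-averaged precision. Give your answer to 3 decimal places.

0.762

Per-class precision (TP/(TP+FP)):
  A: TP=30, FP=3+1=4 → 30/34 = 0.8824
  B: TP=9, FP=4+1=5 → 9/14 = 0.6429
  C: TP=16, FP=2+3=5 → 16/21 = 0.7619
Macro-precision = mean = (0.8824 + 0.6429 + 0.7619) / 3 = 0.762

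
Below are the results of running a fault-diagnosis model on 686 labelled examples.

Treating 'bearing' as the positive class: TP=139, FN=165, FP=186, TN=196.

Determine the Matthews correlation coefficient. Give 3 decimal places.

-0.030

MCC = (TP·TN − FP·FN) / √((TP+FP)(TP+FN)(TN+FP)(TN+FN))
Numerator = 139·196 − 186·165 = -3446
Denominator = √(325·304·382·361) = √13624717600 = 116724.9656
MCC = -3446 / 116724.9656 = -0.030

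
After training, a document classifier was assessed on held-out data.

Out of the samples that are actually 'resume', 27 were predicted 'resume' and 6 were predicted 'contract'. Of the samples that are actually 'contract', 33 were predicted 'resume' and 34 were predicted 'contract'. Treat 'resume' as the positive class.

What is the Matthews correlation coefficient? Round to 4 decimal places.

MCC = (TP·TN − FP·FN) / √((TP+FP)(TP+FN)(TN+FP)(TN+FN))
Numerator = 27·34 − 33·6 = 720
Denominator = √(60·33·67·40) = √5306400 = 2303.5625
MCC = 720 / 2303.5625 = 0.3126

0.3126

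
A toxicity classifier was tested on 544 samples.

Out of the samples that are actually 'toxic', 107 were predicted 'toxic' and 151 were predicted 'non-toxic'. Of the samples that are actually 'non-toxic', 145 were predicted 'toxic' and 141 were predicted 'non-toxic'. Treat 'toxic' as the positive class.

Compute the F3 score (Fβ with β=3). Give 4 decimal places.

Fβ = (1+β²)·TP / ((1+β²)·TP + β²·FN + FP), with β²=9
= 10·107 / (10·107 + 9·151 + 145) = 0.4157

0.4157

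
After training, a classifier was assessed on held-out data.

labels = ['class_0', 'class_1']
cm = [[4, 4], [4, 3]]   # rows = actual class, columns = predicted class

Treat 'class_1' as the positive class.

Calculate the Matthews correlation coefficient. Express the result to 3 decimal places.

-0.071

MCC = (TP·TN − FP·FN) / √((TP+FP)(TP+FN)(TN+FP)(TN+FN))
Numerator = 3·4 − 4·4 = -4
Denominator = √(7·7·8·8) = √3136 = 56.0000
MCC = -4 / 56.0000 = -0.071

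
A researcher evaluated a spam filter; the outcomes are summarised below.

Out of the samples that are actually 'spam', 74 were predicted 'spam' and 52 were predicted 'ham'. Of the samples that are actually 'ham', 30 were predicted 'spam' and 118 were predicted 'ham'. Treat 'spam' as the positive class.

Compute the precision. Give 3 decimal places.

Precision = TP/(TP+FP) = 74/(74+30) = 74/104 = 0.712

0.712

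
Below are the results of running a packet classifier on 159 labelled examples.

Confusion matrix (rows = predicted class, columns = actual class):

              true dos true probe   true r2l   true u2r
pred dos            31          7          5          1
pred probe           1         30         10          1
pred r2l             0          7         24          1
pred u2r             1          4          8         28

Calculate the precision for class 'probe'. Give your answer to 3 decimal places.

0.714

One-vs-rest for 'probe': TP = diagonal; FP = other classes predicted 'probe'; FN = 'probe' predicted as other.
precision = TP/(TP+FP).
probe: TP=30, FP=1+10+1=12 → 30/42 = 0.7143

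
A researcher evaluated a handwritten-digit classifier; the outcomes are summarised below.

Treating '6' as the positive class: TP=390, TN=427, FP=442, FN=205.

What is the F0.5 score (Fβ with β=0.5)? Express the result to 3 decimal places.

Fβ = (1+β²)·TP / ((1+β²)·TP + β²·FN + FP), with β²=1/4
= 1.25·390 / (1.25·390 + 0.25·205 + 442) = 0.497

0.497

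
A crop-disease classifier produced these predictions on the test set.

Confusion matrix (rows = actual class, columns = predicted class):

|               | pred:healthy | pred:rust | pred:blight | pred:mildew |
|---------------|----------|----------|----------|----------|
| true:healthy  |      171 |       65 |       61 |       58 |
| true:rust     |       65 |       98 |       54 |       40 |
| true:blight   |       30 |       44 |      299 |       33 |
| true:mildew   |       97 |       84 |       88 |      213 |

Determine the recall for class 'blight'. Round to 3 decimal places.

0.736

recall = TP/(TP+FN).
blight: TP=299, FN=30+44+33=107 → 299/406 = 0.7365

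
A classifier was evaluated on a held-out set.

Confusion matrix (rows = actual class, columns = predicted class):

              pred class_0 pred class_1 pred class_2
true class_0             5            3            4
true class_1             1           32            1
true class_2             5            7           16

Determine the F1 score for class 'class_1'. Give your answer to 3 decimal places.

0.842

Treat 'class_1' as positive and all other classes as negative.
F1 score = 2·TP/(2·TP+FP+FN).
class_1: TP=32, FP=3+7=10, FN=1+1=2 → 64/76 = 0.8421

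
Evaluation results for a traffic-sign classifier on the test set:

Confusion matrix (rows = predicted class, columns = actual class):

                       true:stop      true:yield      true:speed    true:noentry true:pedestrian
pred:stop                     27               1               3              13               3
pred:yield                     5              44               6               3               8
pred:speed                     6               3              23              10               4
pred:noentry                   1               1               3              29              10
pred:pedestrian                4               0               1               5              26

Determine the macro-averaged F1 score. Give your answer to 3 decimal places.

0.616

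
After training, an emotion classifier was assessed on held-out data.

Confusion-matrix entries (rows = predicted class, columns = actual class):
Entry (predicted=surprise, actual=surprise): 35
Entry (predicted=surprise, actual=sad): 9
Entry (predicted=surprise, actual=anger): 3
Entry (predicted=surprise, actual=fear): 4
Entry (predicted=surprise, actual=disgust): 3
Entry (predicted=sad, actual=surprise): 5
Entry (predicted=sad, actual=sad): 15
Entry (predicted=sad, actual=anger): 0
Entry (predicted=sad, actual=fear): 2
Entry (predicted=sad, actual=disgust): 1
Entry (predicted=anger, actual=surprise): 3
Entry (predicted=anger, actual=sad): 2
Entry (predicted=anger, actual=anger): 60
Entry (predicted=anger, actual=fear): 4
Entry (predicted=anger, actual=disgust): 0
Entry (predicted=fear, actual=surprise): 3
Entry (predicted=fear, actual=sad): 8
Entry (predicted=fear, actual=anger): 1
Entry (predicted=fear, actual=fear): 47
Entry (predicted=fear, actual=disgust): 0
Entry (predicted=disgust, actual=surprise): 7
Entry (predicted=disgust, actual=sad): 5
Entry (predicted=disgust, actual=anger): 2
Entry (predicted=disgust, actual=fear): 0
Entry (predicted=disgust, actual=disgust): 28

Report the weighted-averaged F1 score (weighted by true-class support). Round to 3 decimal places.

Per-class F1 score (2·TP/(2·TP+FP+FN)):
  surprise: TP=35, FP=9+3+4+3=19, FN=5+3+3+7=18 → 70/107 = 0.6542
  sad: TP=15, FP=5+0+2+1=8, FN=9+2+8+5=24 → 30/62 = 0.4839
  anger: TP=60, FP=3+2+4+0=9, FN=3+0+1+2=6 → 120/135 = 0.8889
  fear: TP=47, FP=3+8+1+0=12, FN=4+2+4+0=10 → 94/116 = 0.8103
  disgust: TP=28, FP=7+5+2+0=14, FN=3+1+0+0=4 → 56/74 = 0.7568
Weighted-F1 score = Σ (supportᵢ/N)·F1 scoreᵢ with N=247: (53/247)·0.6542 + (39/247)·0.4839 + (66/247)·0.8889 + (57/247)·0.8103 + (32/247)·0.7568 = 0.739

0.739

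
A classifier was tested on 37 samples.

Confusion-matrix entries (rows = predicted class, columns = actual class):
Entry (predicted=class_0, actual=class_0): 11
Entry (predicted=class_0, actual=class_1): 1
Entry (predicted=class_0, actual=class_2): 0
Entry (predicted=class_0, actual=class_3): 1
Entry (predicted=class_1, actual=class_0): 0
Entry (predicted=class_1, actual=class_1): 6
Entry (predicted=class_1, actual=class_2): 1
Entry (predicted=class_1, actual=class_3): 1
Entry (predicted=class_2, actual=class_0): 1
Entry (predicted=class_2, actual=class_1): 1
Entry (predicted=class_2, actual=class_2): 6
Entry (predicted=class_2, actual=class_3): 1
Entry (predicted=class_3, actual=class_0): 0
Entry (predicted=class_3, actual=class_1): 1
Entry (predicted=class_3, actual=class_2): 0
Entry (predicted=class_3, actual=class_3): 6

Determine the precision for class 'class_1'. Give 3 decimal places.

Treat 'class_1' as positive and all other classes as negative.
precision = TP/(TP+FP).
class_1: TP=6, FP=0+1+1=2 → 6/8 = 0.7500

0.750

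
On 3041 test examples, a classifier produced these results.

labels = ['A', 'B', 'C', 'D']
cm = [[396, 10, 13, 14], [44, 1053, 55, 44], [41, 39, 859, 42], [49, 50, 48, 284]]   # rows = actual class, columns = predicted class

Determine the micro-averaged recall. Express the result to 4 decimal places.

Micro-averaging pools counts across classes: ΣTP=2592, ΣFP=449, ΣFN=449.
Micro-recall = TP/(TP+FN) on pooled counts = 0.8524 (equals overall accuracy in single-label multiclass).

0.8524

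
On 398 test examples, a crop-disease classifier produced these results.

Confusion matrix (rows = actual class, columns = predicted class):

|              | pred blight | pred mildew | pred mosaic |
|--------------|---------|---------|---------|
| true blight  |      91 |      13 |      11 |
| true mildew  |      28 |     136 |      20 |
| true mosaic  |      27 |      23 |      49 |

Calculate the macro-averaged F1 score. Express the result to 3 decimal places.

Per-class F1 score (2·TP/(2·TP+FP+FN)):
  blight: TP=91, FP=28+27=55, FN=13+11=24 → 182/261 = 0.6973
  mildew: TP=136, FP=13+23=36, FN=28+20=48 → 272/356 = 0.7640
  mosaic: TP=49, FP=11+20=31, FN=27+23=50 → 98/179 = 0.5475
Macro-F1 score = mean = (0.6973 + 0.7640 + 0.5475) / 3 = 0.670

0.670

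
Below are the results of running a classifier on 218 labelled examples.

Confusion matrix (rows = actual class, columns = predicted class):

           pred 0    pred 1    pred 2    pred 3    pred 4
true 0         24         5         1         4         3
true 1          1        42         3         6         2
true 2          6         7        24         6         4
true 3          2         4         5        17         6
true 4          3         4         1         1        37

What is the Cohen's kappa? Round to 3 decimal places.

0.572

Observed agreement pₒ = trace/N = 144/218 = 0.6606
Expected agreement pₑ = Σ (rowᵢ·colᵢ)/N² = (37·36 + 54·62 + 47·34 + 34·34 + 46·52)/218² = 0.2068
κ = (pₒ − pₑ)/(1 − pₑ) = (0.6606 − 0.2068)/(1 − 0.2068) = 0.572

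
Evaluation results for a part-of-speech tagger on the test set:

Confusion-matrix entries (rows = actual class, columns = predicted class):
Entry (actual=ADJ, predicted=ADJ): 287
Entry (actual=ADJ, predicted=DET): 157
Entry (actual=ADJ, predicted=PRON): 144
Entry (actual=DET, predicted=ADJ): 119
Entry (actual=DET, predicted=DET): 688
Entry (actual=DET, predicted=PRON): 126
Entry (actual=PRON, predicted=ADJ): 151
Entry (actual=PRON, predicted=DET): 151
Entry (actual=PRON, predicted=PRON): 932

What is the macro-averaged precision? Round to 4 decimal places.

0.6605

Per-class precision (TP/(TP+FP)):
  ADJ: TP=287, FP=119+151=270 → 287/557 = 0.51526
  DET: TP=688, FP=157+151=308 → 688/996 = 0.69076
  PRON: TP=932, FP=144+126=270 → 932/1202 = 0.77537
Macro-precision = mean = (0.51526 + 0.69076 + 0.77537) / 3 = 0.6605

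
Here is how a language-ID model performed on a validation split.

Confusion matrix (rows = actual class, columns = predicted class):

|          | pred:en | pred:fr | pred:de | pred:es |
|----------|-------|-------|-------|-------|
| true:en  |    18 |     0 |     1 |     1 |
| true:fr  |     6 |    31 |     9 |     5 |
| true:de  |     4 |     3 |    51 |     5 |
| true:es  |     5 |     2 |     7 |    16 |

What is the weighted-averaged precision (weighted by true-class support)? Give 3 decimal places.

0.731

Per-class precision (TP/(TP+FP)):
  en: TP=18, FP=6+4+5=15 → 18/33 = 0.5455
  fr: TP=31, FP=0+3+2=5 → 31/36 = 0.8611
  de: TP=51, FP=1+9+7=17 → 51/68 = 0.7500
  es: TP=16, FP=1+5+5=11 → 16/27 = 0.5926
Weighted-precision = Σ (supportᵢ/N)·precisionᵢ with N=164: (20/164)·0.5455 + (51/164)·0.8611 + (63/164)·0.7500 + (30/164)·0.5926 = 0.731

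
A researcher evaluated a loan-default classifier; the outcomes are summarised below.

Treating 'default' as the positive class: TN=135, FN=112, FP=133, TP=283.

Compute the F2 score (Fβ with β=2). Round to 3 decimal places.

0.709

Fβ = (1+β²)·TP / ((1+β²)·TP + β²·FN + FP), with β²=4
= 5·283 / (5·283 + 4·112 + 133) = 0.709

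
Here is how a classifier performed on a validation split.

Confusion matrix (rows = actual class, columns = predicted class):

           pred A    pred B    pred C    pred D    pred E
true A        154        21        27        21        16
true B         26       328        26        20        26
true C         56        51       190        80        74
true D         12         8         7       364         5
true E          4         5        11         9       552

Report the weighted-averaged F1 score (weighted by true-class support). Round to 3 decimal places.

Per-class F1 score (2·TP/(2·TP+FP+FN)):
  A: TP=154, FP=26+56+12+4=98, FN=21+27+21+16=85 → 308/491 = 0.6273
  B: TP=328, FP=21+51+8+5=85, FN=26+26+20+26=98 → 656/839 = 0.7819
  C: TP=190, FP=27+26+7+11=71, FN=56+51+80+74=261 → 380/712 = 0.5337
  D: TP=364, FP=21+20+80+9=130, FN=12+8+7+5=32 → 728/890 = 0.8180
  E: TP=552, FP=16+26+74+5=121, FN=4+5+11+9=29 → 1104/1254 = 0.8804
Weighted-F1 score = Σ (supportᵢ/N)·F1 scoreᵢ with N=2093: (239/2093)·0.6273 + (426/2093)·0.7819 + (451/2093)·0.5337 + (396/2093)·0.8180 + (581/2093)·0.8804 = 0.745

0.745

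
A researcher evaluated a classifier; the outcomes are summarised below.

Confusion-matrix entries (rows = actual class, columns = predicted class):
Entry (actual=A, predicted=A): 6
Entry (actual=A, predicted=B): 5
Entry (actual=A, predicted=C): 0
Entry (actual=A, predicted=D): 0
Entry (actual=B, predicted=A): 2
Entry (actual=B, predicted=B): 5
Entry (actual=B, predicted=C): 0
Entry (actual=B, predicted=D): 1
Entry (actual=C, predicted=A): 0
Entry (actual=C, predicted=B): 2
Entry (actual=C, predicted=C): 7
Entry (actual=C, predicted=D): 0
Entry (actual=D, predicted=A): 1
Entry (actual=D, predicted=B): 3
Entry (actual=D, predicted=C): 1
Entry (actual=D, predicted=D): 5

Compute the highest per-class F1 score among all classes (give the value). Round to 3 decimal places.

Per-class F1 score (2·TP/(2·TP+FP+FN)):
  A: TP=6, FP=2+0+1=3, FN=5+0+0=5 → 12/20 = 0.6000
  B: TP=5, FP=5+2+3=10, FN=2+0+1=3 → 10/23 = 0.4348
  C: TP=7, FP=0+0+1=1, FN=0+2+0=2 → 14/17 = 0.8235
  D: TP=5, FP=0+1+0=1, FN=1+3+1=5 → 10/16 = 0.6250
Highest is class 'C' with F1 score = 0.824.

0.824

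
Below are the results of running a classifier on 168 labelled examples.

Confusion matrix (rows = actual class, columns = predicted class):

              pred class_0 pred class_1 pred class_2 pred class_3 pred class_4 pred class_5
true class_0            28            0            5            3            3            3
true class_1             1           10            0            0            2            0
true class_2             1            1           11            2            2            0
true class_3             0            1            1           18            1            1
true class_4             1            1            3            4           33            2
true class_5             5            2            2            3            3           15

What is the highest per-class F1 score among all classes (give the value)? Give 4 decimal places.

0.7500

Per-class F1 score (2·TP/(2·TP+FP+FN)):
  class_0: TP=28, FP=1+1+0+1+5=8, FN=0+5+3+3+3=14 → 56/78 = 0.71795
  class_1: TP=10, FP=0+1+1+1+2=5, FN=1+0+0+2+0=3 → 20/28 = 0.71429
  class_2: TP=11, FP=5+0+1+3+2=11, FN=1+1+2+2+0=6 → 22/39 = 0.56410
  class_3: TP=18, FP=3+0+2+4+3=12, FN=0+1+1+1+1=4 → 36/52 = 0.69231
  class_4: TP=33, FP=3+2+2+1+3=11, FN=1+1+3+4+2=11 → 66/88 = 0.75000
  class_5: TP=15, FP=3+0+0+1+2=6, FN=5+2+2+3+3=15 → 30/51 = 0.58824
Highest is class 'class_4' with F1 score = 0.7500.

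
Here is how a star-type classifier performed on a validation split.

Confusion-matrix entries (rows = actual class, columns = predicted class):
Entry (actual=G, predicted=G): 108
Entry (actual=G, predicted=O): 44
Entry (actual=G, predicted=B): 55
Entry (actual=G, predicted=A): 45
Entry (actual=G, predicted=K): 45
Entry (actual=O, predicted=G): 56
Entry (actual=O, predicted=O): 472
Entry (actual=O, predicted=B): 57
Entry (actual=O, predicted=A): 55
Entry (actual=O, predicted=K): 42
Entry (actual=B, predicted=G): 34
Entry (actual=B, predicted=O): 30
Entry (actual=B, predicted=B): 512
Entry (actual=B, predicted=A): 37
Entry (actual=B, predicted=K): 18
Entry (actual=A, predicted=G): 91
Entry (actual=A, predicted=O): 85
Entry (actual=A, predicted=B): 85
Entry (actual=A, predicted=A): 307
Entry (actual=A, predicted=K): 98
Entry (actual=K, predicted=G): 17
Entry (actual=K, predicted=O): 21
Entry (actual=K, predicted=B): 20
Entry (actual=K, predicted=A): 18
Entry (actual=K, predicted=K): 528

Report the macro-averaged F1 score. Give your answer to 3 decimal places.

Per-class F1 score (2·TP/(2·TP+FP+FN)):
  G: TP=108, FP=56+34+91+17=198, FN=44+55+45+45=189 → 216/603 = 0.3582
  O: TP=472, FP=44+30+85+21=180, FN=56+57+55+42=210 → 944/1334 = 0.7076
  B: TP=512, FP=55+57+85+20=217, FN=34+30+37+18=119 → 1024/1360 = 0.7529
  A: TP=307, FP=45+55+37+18=155, FN=91+85+85+98=359 → 614/1128 = 0.5443
  K: TP=528, FP=45+42+18+98=203, FN=17+21+20+18=76 → 1056/1335 = 0.7910
Macro-F1 score = mean = (0.3582 + 0.7076 + 0.7529 + 0.5443 + 0.7910) / 5 = 0.631

0.631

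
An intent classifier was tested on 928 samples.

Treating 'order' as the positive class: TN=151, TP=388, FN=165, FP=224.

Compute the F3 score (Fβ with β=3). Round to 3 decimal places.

Fβ = (1+β²)·TP / ((1+β²)·TP + β²·FN + FP), with β²=9
= 10·388 / (10·388 + 9·165 + 224) = 0.694

0.694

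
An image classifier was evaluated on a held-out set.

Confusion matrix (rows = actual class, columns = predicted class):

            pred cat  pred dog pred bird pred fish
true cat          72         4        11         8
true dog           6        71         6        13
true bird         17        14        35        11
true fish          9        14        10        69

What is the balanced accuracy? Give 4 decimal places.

Balanced accuracy = mean of per-class recall.
  cat: recall = 72/95 = 0.75789
  dog: recall = 71/96 = 0.73958
  bird: recall = 35/77 = 0.45455
  fish: recall = 69/102 = 0.67647
Mean = (0.75789 + 0.73958 + 0.45455 + 0.67647) / 4 = 0.6571

0.6571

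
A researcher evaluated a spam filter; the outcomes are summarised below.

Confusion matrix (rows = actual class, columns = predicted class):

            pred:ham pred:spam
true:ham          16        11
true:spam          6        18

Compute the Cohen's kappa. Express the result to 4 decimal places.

0.3387

Observed agreement pₒ = trace/N = 34/51 = 0.66667
Expected agreement pₑ = Σ (rowᵢ·colᵢ)/N² = (27·22 + 24·29)/51² = 0.49596
κ = (pₒ − pₑ)/(1 − pₑ) = (0.66667 − 0.49596)/(1 − 0.49596) = 0.3387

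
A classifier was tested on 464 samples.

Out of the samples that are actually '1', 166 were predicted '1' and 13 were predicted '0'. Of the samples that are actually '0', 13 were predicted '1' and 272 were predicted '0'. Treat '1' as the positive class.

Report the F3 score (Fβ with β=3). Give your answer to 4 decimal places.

Fβ = (1+β²)·TP / ((1+β²)·TP + β²·FN + FP), with β²=9
= 10·166 / (10·166 + 9·13 + 13) = 0.9274

0.9274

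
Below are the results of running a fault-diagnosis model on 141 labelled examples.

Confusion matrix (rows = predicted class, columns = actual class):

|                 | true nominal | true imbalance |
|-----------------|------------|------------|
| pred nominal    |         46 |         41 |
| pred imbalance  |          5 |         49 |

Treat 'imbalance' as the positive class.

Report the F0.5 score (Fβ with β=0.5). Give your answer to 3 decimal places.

Fβ = (1+β²)·TP / ((1+β²)·TP + β²·FN + FP), with β²=1/4
= 1.25·49 / (1.25·49 + 0.25·41 + 5) = 0.801

0.801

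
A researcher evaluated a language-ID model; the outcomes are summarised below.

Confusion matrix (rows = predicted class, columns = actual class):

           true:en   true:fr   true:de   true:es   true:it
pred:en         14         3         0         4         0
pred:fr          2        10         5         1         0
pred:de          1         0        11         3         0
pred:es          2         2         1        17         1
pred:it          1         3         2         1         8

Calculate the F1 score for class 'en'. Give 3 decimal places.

Take TP from the diagonal, FP from the rest of the 'en' prediction marginal, FN from the rest of the 'en' actual marginal.
F1 score = 2·TP/(2·TP+FP+FN).
en: TP=14, FP=3+0+4+0=7, FN=2+1+2+1=6 → 28/41 = 0.6829

0.683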